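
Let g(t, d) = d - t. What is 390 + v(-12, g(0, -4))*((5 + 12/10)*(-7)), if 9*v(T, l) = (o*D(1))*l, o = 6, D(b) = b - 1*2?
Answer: 4114/15 ≈ 274.27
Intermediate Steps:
D(b) = -2 + b (D(b) = b - 2 = -2 + b)
v(T, l) = -2*l/3 (v(T, l) = ((6*(-2 + 1))*l)/9 = ((6*(-1))*l)/9 = (-6*l)/9 = -2*l/3)
390 + v(-12, g(0, -4))*((5 + 12/10)*(-7)) = 390 + (-2*(-4 - 1*0)/3)*((5 + 12/10)*(-7)) = 390 + (-2*(-4 + 0)/3)*((5 + 12*(1/10))*(-7)) = 390 + (-2/3*(-4))*((5 + 6/5)*(-7)) = 390 + 8*((31/5)*(-7))/3 = 390 + (8/3)*(-217/5) = 390 - 1736/15 = 4114/15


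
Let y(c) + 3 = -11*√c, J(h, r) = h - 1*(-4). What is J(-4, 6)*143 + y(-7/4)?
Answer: -3 - 11*I*√7/2 ≈ -3.0 - 14.552*I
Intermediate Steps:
J(h, r) = 4 + h (J(h, r) = h + 4 = 4 + h)
y(c) = -3 - 11*√c
J(-4, 6)*143 + y(-7/4) = (4 - 4)*143 + (-3 - 11*I*√7/2) = 0*143 + (-3 - 11*I*√7/2) = 0 + (-3 - 11*I*√7/2) = -3 - 11*I*√7/2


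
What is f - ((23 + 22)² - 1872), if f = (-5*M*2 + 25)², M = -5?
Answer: 5472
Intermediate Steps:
f = 5625 (f = (-5*(-5)*2 + 25)² = (25*2 + 25)² = (50 + 25)² = 75² = 5625)
f - ((23 + 22)² - 1872) = 5625 - ((23 + 22)² - 1872) = 5625 - (45² - 1872) = 5625 - (2025 - 1872) = 5625 - 1*153 = 5625 - 153 = 5472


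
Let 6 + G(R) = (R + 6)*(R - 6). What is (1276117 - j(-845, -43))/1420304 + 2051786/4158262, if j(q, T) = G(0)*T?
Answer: 4106539435213/2952998075824 ≈ 1.3906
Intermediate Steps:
G(R) = -6 + (-6 + R)*(6 + R) (G(R) = -6 + (R + 6)*(R - 6) = -6 + (6 + R)*(-6 + R) = -6 + (-6 + R)*(6 + R))
j(q, T) = -42*T (j(q, T) = (-42 + 0²)*T = (-42 + 0)*T = -42*T)
(1276117 - j(-845, -43))/1420304 + 2051786/4158262 = (1276117 - (-42)*(-43))/1420304 + 2051786/4158262 = (1276117 - 1*1806)*(1/1420304) + 2051786*(1/4158262) = (1276117 - 1806)*(1/1420304) + 1025893/2079131 = 1274311*(1/1420304) + 1025893/2079131 = 1274311/1420304 + 1025893/2079131 = 4106539435213/2952998075824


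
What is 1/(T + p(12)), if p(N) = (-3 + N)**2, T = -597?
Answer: -1/516 ≈ -0.0019380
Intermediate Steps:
1/(T + p(12)) = 1/(-597 + (-3 + 12)**2) = 1/(-597 + 9**2) = 1/(-597 + 81) = 1/(-516) = -1/516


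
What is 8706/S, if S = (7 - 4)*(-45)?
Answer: -2902/45 ≈ -64.489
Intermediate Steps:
S = -135 (S = 3*(-45) = -135)
8706/S = 8706/(-135) = 8706*(-1/135) = -2902/45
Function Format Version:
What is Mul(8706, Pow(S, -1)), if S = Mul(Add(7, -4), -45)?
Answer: Rational(-2902, 45) ≈ -64.489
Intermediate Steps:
S = -135 (S = Mul(3, -45) = -135)
Mul(8706, Pow(S, -1)) = Mul(8706, Pow(-135, -1)) = Mul(8706, Rational(-1, 135)) = Rational(-2902, 45)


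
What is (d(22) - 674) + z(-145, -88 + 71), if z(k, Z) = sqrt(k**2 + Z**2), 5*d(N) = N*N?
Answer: -2886/5 + sqrt(21314) ≈ -431.21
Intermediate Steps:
d(N) = N**2/5 (d(N) = (N*N)/5 = N**2/5)
z(k, Z) = sqrt(Z**2 + k**2)
(d(22) - 674) + z(-145, -88 + 71) = ((1/5)*22**2 - 674) + sqrt((-88 + 71)**2 + (-145)**2) = ((1/5)*484 - 674) + sqrt((-17)**2 + 21025) = (484/5 - 674) + sqrt(289 + 21025) = -2886/5 + sqrt(21314)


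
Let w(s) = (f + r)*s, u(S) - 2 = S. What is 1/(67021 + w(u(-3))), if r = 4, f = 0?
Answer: 1/67017 ≈ 1.4922e-5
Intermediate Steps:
u(S) = 2 + S
w(s) = 4*s (w(s) = (0 + 4)*s = 4*s)
1/(67021 + w(u(-3))) = 1/(67021 + 4*(2 - 3)) = 1/(67021 + 4*(-1)) = 1/(67021 - 4) = 1/67017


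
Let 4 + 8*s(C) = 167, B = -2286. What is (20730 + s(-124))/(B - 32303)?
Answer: -166003/276712 ≈ -0.59991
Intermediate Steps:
s(C) = 163/8 (s(C) = -½ + (⅛)*167 = -½ + 167/8 = 163/8)
(20730 + s(-124))/(B - 32303) = (20730 + 163/8)/(-2286 - 32303) = (166003/8)/(-34589) = (166003/8)*(-1/34589) = -166003/276712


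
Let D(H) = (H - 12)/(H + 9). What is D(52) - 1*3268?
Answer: -199308/61 ≈ -3267.3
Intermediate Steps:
D(H) = (-12 + H)/(9 + H)
D(52) - 1*3268 = (-12 + 52)/(9 + 52) - 1*3268 = 40/61 - 3268 = -199308/61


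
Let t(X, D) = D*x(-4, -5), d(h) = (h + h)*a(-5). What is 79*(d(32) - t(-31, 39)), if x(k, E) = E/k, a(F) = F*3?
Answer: -318765/4 ≈ -79691.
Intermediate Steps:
a(F) = 3*F
d(h) = -30*h (d(h) = (h + h)*(3*(-5)) = (2*h)*(-15) = -30*h)
t(X, D) = 5*D/4 (t(X, D) = D*(-5/(-4)) = D*(-5*(-1/4)) = D*(5/4) = 5*D/4)
79*(d(32) - t(-31, 39)) = 79*(-30*32 - 5*39/4) = 79*(-960 - 1*195/4) = 79*(-960 - 195/4) = 79*(-4035/4) = -318765/4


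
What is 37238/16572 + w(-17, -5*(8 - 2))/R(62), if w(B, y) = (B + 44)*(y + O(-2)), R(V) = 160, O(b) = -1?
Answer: -1978171/662880 ≈ -2.9842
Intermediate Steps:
w(B, y) = (-1 + y)*(44 + B) (w(B, y) = (B + 44)*(y - 1) = (44 + B)*(-1 + y) = (-1 + y)*(44 + B))
37238/16572 + w(-17, -5*(8 - 2))/R(62) = 37238/16572 + (-44 - 1*(-17) + 44*(-5*(8 - 2)) - (-85)*(8 - 2))/160 = 37238*(1/16572) + (-44 + 17 + 44*(-5*6) - (-85)*6)*(1/160) = 18619/8286 + (-44 + 17 + 44*(-30) - 17*(-30))*(1/160) = 18619/8286 + (-44 + 17 - 1320 + 510)*(1/160) = 18619/8286 - 837*1/160 = 18619/8286 - 837/160 = -1978171/662880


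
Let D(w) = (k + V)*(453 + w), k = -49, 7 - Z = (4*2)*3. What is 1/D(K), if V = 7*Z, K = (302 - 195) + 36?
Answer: -1/100128 ≈ -9.9872e-6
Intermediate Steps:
Z = -17 (Z = 7 - 4*2*3 = 7 - 8*3 = 7 - 1*24 = 7 - 24 = -17)
K = 143 (K = 107 + 36 = 143)
V = -119 (V = 7*(-17) = -119)
D(w) = -76104 - 168*w (D(w) = (-49 - 119)*(453 + w) = -168*(453 + w) = -76104 - 168*w)
1/D(K) = 1/(-76104 - 168*143) = 1/(-76104 - 24024) = 1/(-100128) = -1/100128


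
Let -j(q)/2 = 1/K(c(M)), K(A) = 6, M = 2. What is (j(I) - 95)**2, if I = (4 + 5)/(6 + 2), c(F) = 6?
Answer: 81796/9 ≈ 9088.4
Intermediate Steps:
I = 9/8 ≈ 1.1250
j(q) = -1/3 (j(q) = -2/6 = -2*1/6 = -1/3)
(j(I) - 95)**2 = (-1/3 - 95)**2 = (-286/3)**2 = 81796/9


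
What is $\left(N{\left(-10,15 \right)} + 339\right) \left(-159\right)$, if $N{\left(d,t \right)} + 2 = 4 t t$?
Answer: $-196683$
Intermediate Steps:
$N{\left(d,t \right)} = -2 + 4 t^{2}$ ($N{\left(d,t \right)} = -2 + 4 t t = -2 + 4 t^{2}$)
$\left(N{\left(-10,15 \right)} + 339\right) \left(-159\right) = \left(\left(-2 + 4 \cdot 15^{2}\right) + 339\right) \left(-159\right) = \left(\left(-2 + 4 \cdot 225\right) + 339\right) \left(-159\right) = \left(\left(-2 + 900\right) + 339\right) \left(-159\right) = \left(898 + 339\right) \left(-159\right) = 1237 \left(-159\right) = -196683$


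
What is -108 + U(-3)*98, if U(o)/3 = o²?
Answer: 2538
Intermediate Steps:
U(o) = 3*o²
-108 + U(-3)*98 = -108 + (3*(-3)²)*98 = -108 + (3*9)*98 = -108 + 27*98 = -108 + 2646 = 2538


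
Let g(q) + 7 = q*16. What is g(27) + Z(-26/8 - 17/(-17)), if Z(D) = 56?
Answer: 481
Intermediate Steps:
g(q) = -7 + 16*q (g(q) = -7 + q*16 = -7 + 16*q)
g(27) + Z(-26/8 - 17/(-17)) = (-7 + 16*27) + 56 = (-7 + 432) + 56 = 425 + 56 = 481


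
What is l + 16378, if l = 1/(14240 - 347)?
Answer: 227539555/13893 ≈ 16378.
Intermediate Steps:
l = 1/13893 ≈ 7.1979e-5
l + 16378 = 1/13893 + 16378 = 227539555/13893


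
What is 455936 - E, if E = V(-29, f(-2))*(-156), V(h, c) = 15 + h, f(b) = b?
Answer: 453752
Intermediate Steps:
E = 2184 (E = (15 - 29)*(-156) = -14*(-156) = 2184)
455936 - E = 455936 - 1*2184 = 455936 - 2184 = 453752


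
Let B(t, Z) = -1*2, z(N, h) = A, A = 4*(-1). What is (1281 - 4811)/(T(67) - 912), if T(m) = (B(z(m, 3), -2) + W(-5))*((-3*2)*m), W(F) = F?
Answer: -1765/951 ≈ -1.8559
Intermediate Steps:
A = -4
z(N, h) = -4
B(t, Z) = -2
T(m) = 42*m (T(m) = (-2 - 5)*((-3*2)*m) = -(-42)*m = 42*m)
(1281 - 4811)/(T(67) - 912) = (1281 - 4811)/(42*67 - 912) = -3530/(2814 - 912) = -3530/1902 = -3530*1/1902 = -1765/951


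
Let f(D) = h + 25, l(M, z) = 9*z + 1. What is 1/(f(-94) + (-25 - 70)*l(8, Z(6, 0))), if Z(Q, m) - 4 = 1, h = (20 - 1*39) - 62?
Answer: -1/4426 ≈ -0.00022594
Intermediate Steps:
h = -81 (h = (20 - 39) - 62 = -19 - 62 = -81)
Z(Q, m) = 5 (Z(Q, m) = 4 + 1 = 5)
l(M, z) = 1 + 9*z
f(D) = -56 (f(D) = -81 + 25 = -56)
1/(f(-94) + (-25 - 70)*l(8, Z(6, 0))) = 1/(-56 + (-25 - 70)*(1 + 9*5)) = 1/(-56 - 95*(1 + 45)) = 1/(-56 - 95*46) = 1/(-56 - 4370) = 1/(-4426) = -1/4426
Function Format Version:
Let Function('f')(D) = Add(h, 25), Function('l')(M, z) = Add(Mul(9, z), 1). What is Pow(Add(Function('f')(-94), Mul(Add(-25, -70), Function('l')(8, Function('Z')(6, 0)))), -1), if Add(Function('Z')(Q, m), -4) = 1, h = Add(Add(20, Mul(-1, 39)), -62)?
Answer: Rational(-1, 4426) ≈ -0.00022594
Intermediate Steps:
h = -81 (h = Add(Add(20, -39), -62) = Add(-19, -62) = -81)
Function('Z')(Q, m) = 5 (Function('Z')(Q, m) = Add(4, 1) = 5)
Function('l')(M, z) = Add(1, Mul(9, z))
Function('f')(D) = -56 (Function('f')(D) = Add(-81, 25) = -56)
Pow(Add(Function('f')(-94), Mul(Add(-25, -70), Function('l')(8, Function('Z')(6, 0)))), -1) = Pow(Add(-56, Mul(Add(-25, -70), Add(1, Mul(9, 5)))), -1) = Pow(Add(-56, Mul(-95, Add(1, 45))), -1) = Pow(Add(-56, Mul(-95, 46)), -1) = Pow(Add(-56, -4370), -1) = Pow(-4426, -1) = Rational(-1, 4426)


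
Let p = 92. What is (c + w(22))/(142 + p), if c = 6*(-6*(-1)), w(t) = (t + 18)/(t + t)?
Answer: 203/1287 ≈ 0.15773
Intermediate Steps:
w(t) = (18 + t)/(2*t) (w(t) = (18 + t)/((2*t)) = (18 + t)*(1/(2*t)) = (18 + t)/(2*t))
c = 36 (c = 6*6 = 36)
(c + w(22))/(142 + p) = (36 + (½)*(18 + 22)/22)/(142 + 92) = (36 + (½)*(1/22)*40)/234 = (36 + 10/11)*(1/234) = (406/11)*(1/234) = 203/1287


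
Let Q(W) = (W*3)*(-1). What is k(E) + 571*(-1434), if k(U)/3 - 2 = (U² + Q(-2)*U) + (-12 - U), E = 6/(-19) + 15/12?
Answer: -4729546881/5776 ≈ -8.1883e+5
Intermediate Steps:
Q(W) = -3*W (Q(W) = (3*W)*(-1) = -3*W)
E = 71/76 (E = 6*(-1/19) + 15*(1/12) = -6/19 + 5/4 = 71/76 ≈ 0.93421)
k(U) = -30 + 3*U² + 15*U (k(U) = 6 + 3*((U² + (-3*(-2))*U) + (-12 - U)) = 6 + 3*((U² + 6*U) + (-12 - U)) = 6 + 3*(-12 + U² + 5*U) = 6 + (-36 + 3*U² + 15*U) = -30 + 3*U² + 15*U)
k(E) + 571*(-1434) = (-30 + 3*(71/76)² + 15*(71/76)) + 571*(-1434) = (-30 + 3*(5041/5776) + 1065/76) - 818814 = (-30 + 15123/5776 + 1065/76) - 818814 = -77217/5776 - 818814 = -4729546881/5776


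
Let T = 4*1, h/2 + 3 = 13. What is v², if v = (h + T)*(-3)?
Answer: 5184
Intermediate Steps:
h = 20 (h = -6 + 2*13 = -6 + 26 = 20)
T = 4
v = -72 (v = (20 + 4)*(-3) = 24*(-3) = -72)
v² = (-72)² = 5184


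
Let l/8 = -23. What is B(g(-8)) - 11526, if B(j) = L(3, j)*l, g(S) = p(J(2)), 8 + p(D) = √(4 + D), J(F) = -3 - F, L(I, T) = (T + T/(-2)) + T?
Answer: -9318 - 276*I ≈ -9318.0 - 276.0*I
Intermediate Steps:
L(I, T) = 3*T/2 (L(I, T) = (T + T*(-½)) + T = (T - T/2) + T = T/2 + T = 3*T/2)
p(D) = -8 + √(4 + D)
g(S) = -8 + I (g(S) = -8 + √(4 + (-3 - 1*2)) = -8 + √(4 + (-3 - 2)) = -8 + √(4 - 5) = -8 + √(-1) = -8 + I)
l = -184 (l = 8*(-23) = -184)
B(j) = -276*j (B(j) = (3*j/2)*(-184) = -276*j)
B(g(-8)) - 11526 = -276*(-8 + I) - 11526 = (2208 - 276*I) - 11526 = -9318 - 276*I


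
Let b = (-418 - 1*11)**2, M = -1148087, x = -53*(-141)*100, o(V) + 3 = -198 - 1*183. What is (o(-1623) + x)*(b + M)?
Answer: -720061382136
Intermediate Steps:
o(V) = -384 (o(V) = -3 + (-198 - 1*183) = -3 + (-198 - 183) = -3 - 381 = -384)
x = 747300 (x = 7473*100 = 747300)
b = 184041 (b = (-418 - 11)**2 = (-429)**2 = 184041)
(o(-1623) + x)*(b + M) = (-384 + 747300)*(184041 - 1148087) = 746916*(-964046) = -720061382136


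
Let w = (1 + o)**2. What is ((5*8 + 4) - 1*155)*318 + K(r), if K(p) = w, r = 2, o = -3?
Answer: -35294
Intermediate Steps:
w = 4 (w = (1 - 3)**2 = (-2)**2 = 4)
K(p) = 4
((5*8 + 4) - 1*155)*318 + K(r) = ((5*8 + 4) - 1*155)*318 + 4 = ((40 + 4) - 155)*318 + 4 = (44 - 155)*318 + 4 = -111*318 + 4 = -35298 + 4 = -35294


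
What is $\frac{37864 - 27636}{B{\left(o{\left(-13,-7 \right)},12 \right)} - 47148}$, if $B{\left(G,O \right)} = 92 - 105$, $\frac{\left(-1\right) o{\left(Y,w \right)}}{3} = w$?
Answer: $- \frac{10228}{47161} \approx -0.21687$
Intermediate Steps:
$o{\left(Y,w \right)} = - 3 w$
$B{\left(G,O \right)} = -13$
$\frac{37864 - 27636}{B{\left(o{\left(-13,-7 \right)},12 \right)} - 47148} = \frac{37864 - 27636}{-13 - 47148} = \frac{10228}{-47161} = 10228 \left(- \frac{1}{47161}\right) = - \frac{10228}{47161}$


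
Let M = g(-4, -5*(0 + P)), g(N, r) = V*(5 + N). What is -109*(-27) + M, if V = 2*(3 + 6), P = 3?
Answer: 2961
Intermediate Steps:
V = 18 (V = 2*9 = 18)
g(N, r) = 90 + 18*N (g(N, r) = 18*(5 + N) = 90 + 18*N)
M = 18 (M = 90 + 18*(-4) = 90 - 72 = 18)
-109*(-27) + M = -109*(-27) + 18 = 2943 + 18 = 2961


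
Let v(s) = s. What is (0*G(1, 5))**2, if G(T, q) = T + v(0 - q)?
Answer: 0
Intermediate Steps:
G(T, q) = T - q (G(T, q) = T + (0 - q) = T - q)
(0*G(1, 5))**2 = (0*(1 - 1*5))**2 = (0*(1 - 5))**2 = (0*(-4))**2 = 0**2 = 0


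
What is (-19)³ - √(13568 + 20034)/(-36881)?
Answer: -6859 + √33602/36881 ≈ -6859.0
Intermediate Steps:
(-19)³ - √(13568 + 20034)/(-36881) = -6859 - √33602*(-1)/36881 = -6859 - (-1)*√33602/36881 = -6859 + √33602/36881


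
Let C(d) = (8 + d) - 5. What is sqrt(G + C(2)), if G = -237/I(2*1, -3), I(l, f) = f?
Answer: 2*sqrt(21) ≈ 9.1651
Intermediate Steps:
G = 79 (G = -237/(-3) = -237*(-1/3) = 79)
C(d) = 3 + d
sqrt(G + C(2)) = sqrt(79 + (3 + 2)) = sqrt(79 + 5) = sqrt(84) = 2*sqrt(21)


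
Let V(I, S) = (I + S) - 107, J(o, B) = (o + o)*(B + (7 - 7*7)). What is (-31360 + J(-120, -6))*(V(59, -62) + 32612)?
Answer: -644839680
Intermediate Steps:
J(o, B) = 2*o*(-42 + B) (J(o, B) = (2*o)*(B + (7 - 49)) = (2*o)*(B - 42) = (2*o)*(-42 + B) = 2*o*(-42 + B))
V(I, S) = -107 + I + S
(-31360 + J(-120, -6))*(V(59, -62) + 32612) = (-31360 + 2*(-120)*(-42 - 6))*((-107 + 59 - 62) + 32612) = (-31360 + 2*(-120)*(-48))*(-110 + 32612) = (-31360 + 11520)*32502 = -19840*32502 = -644839680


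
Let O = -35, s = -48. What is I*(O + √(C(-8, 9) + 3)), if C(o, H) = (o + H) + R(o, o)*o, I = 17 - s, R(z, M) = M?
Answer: -2275 + 130*√17 ≈ -1739.0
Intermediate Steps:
I = 65 (I = 17 - 1*(-48) = 17 + 48 = 65)
C(o, H) = H + o + o² (C(o, H) = (o + H) + o*o = (H + o) + o² = H + o + o²)
I*(O + √(C(-8, 9) + 3)) = 65*(-35 + √((9 - 8 + (-8)²) + 3)) = 65*(-35 + √((9 - 8 + 64) + 3)) = 65*(-35 + √(65 + 3)) = 65*(-35 + √68) = 65*(-35 + 2*√17) = -2275 + 130*√17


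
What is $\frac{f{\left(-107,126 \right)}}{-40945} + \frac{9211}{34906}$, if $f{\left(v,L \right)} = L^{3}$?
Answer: $- \frac{69447980261}{1429226170} \approx -48.591$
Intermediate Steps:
$\frac{f{\left(-107,126 \right)}}{-40945} + \frac{9211}{34906} = \frac{126^{3}}{-40945} + \frac{9211}{34906} = 2000376 \left(- \frac{1}{40945}\right) + 9211 \cdot \frac{1}{34906} = - \frac{2000376}{40945} + \frac{9211}{34906} = - \frac{69447980261}{1429226170}$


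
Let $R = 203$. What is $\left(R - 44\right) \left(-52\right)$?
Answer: $-8268$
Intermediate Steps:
$\left(R - 44\right) \left(-52\right) = \left(203 - 44\right) \left(-52\right) = 159 \left(-52\right) = -8268$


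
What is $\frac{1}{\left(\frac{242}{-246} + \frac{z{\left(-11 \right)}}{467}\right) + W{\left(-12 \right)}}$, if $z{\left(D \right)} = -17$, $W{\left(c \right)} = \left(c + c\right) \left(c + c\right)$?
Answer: $\frac{57441}{33027418} \approx 0.0017392$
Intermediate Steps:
$W{\left(c \right)} = 4 c^{2}$ ($W{\left(c \right)} = 2 c 2 c = 4 c^{2}$)
$\frac{1}{\left(\frac{242}{-246} + \frac{z{\left(-11 \right)}}{467}\right) + W{\left(-12 \right)}} = \frac{1}{\left(\frac{242}{-246} - \frac{17}{467}\right) + 4 \left(-12\right)^{2}} = \frac{1}{\left(242 \left(- \frac{1}{246}\right) - \frac{17}{467}\right) + 4 \cdot 144} = \frac{1}{\left(- \frac{121}{123} - \frac{17}{467}\right) + 576} = \frac{1}{- \frac{58598}{57441} + 576} = \frac{1}{\frac{33027418}{57441}} = \frac{57441}{33027418}$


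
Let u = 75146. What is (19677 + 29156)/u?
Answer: 48833/75146 ≈ 0.64984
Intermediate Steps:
(19677 + 29156)/u = (19677 + 29156)/75146 = 48833*(1/75146) = 48833/75146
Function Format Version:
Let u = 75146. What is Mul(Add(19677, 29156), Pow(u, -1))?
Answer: Rational(48833, 75146) ≈ 0.64984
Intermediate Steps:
Mul(Add(19677, 29156), Pow(u, -1)) = Mul(Add(19677, 29156), Pow(75146, -1)) = Mul(48833, Rational(1, 75146)) = Rational(48833, 75146)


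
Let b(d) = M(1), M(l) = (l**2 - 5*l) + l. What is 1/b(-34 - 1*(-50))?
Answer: -1/3 ≈ -0.33333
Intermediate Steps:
M(l) = l**2 - 4*l
b(d) = -3 (b(d) = 1*(-4 + 1) = 1*(-3) = -3)
1/b(-34 - 1*(-50)) = 1/(-3) = -1/3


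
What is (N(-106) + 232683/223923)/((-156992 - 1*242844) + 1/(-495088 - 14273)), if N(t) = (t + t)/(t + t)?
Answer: -77525762922/15201450609312877 ≈ -5.0999e-6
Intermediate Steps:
N(t) = 1 (N(t) = (2*t)/((2*t)) = (2*t)*(1/(2*t)) = 1)
(N(-106) + 232683/223923)/((-156992 - 1*242844) + 1/(-495088 - 14273)) = (1 + 232683/223923)/((-156992 - 1*242844) + 1/(-495088 - 14273)) = (1 + 232683*(1/223923))/((-156992 - 242844) + 1/(-509361)) = (1 + 77561/74641)/(-399836 - 1/509361) = 152202/(74641*(-203660864797/509361)) = (152202/74641)*(-509361/203660864797) = -77525762922/15201450609312877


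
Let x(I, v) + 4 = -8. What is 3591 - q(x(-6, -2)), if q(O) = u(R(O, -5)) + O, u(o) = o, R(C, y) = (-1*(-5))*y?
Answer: 3628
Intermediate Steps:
x(I, v) = -12 (x(I, v) = -4 - 8 = -12)
R(C, y) = 5*y
q(O) = -25 + O (q(O) = 5*(-5) + O = -25 + O)
3591 - q(x(-6, -2)) = 3591 - (-25 - 12) = 3591 - 1*(-37) = 3591 + 37 = 3628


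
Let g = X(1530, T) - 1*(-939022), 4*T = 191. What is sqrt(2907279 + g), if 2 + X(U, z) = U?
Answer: sqrt(3847829) ≈ 1961.6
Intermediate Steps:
T = 191/4 (T = (1/4)*191 = 191/4 ≈ 47.750)
X(U, z) = -2 + U
g = 940550 (g = (-2 + 1530) - 1*(-939022) = 1528 + 939022 = 940550)
sqrt(2907279 + g) = sqrt(2907279 + 940550) = sqrt(3847829)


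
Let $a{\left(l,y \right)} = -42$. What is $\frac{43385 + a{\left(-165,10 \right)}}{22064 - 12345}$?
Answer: $\frac{43343}{9719} \approx 4.4596$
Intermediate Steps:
$\frac{43385 + a{\left(-165,10 \right)}}{22064 - 12345} = \frac{43385 - 42}{22064 - 12345} = \frac{43343}{9719}$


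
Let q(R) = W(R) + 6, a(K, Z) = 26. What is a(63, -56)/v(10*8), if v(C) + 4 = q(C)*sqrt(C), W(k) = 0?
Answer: 13/358 + 39*sqrt(5)/179 ≈ 0.52350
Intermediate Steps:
q(R) = 6 (q(R) = 0 + 6 = 6)
v(C) = -4 + 6*sqrt(C)
a(63, -56)/v(10*8) = 26/(-4 + 6*sqrt(10*8)) = 26/(-4 + 6*sqrt(80)) = 26/(-4 + 6*(4*sqrt(5))) = 26/(-4 + 24*sqrt(5))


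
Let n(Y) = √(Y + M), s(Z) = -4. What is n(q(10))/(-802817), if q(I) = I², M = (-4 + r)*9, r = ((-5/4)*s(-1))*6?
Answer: -√334/802817 ≈ -2.2764e-5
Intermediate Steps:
r = 30 (r = (-5/4*(-4))*6 = (-5*¼*(-4))*6 = -5/4*(-4)*6 = 5*6 = 30)
M = 234 (M = (-4 + 30)*9 = 26*9 = 234)
n(Y) = √(234 + Y) (n(Y) = √(Y + 234) = √(234 + Y))
n(q(10))/(-802817) = √(234 + 10²)/(-802817) = √(234 + 100)*(-1/802817) = √334*(-1/802817) = -√334/802817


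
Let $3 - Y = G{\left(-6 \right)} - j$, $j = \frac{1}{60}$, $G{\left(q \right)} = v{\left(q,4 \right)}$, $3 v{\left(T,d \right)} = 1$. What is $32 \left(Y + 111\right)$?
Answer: $\frac{54568}{15} \approx 3637.9$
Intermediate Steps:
$v{\left(T,d \right)} = \frac{1}{3}$ ($v{\left(T,d \right)} = \frac{1}{3} \cdot 1 = \frac{1}{3}$)
$G{\left(q \right)} = \frac{1}{3}$
$j = \frac{1}{60} \approx 0.016667$
$Y = \frac{161}{60}$ ($Y = 3 - \left(\frac{1}{3} - \frac{1}{60}\right) = 3 - \frac{19}{60} = \frac{161}{60} \approx 2.6833$)
$32 \left(Y + 111\right) = 32 \left(\frac{161}{60} + 111\right) = 32 \cdot \frac{6821}{60} = \frac{54568}{15}$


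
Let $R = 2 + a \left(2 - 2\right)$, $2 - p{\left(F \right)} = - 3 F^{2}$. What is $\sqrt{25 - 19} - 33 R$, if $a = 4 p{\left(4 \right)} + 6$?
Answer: $-66 + \sqrt{6} \approx -63.551$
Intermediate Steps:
$p{\left(F \right)} = 2 + 3 F^{2}$ ($p{\left(F \right)} = 2 - - 3 F^{2} = 2 + 3 F^{2}$)
$a = 206$ ($a = 4 \left(2 + 3 \cdot 4^{2}\right) + 6 = 4 \left(2 + 3 \cdot 16\right) + 6 = 4 \left(2 + 48\right) + 6 = 4 \cdot 50 + 6 = 200 + 6 = 206$)
$R = 2$ ($R = 2 + 206 \left(2 - 2\right) = 2 + 206 \cdot 0 = 2 + 0 = 2$)
$\sqrt{25 - 19} - 33 R = \sqrt{25 - 19} - 66 = \sqrt{6} - 66 = -66 + \sqrt{6}$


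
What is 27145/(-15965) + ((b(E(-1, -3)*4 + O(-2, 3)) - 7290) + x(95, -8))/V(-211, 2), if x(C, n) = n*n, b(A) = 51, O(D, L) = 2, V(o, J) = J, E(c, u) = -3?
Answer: -22920633/6386 ≈ -3589.2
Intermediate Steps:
x(C, n) = n²
27145/(-15965) + ((b(E(-1, -3)*4 + O(-2, 3)) - 7290) + x(95, -8))/V(-211, 2) = 27145/(-15965) + ((51 - 7290) + (-8)²)/2 = 27145*(-1/15965) + (-7239 + 64)*(½) = -5429/3193 - 7175*½ = -5429/3193 - 7175/2 = -22920633/6386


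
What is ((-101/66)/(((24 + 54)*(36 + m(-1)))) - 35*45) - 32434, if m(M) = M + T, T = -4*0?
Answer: -6127741721/180180 ≈ -34009.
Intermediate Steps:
T = 0
m(M) = M (m(M) = M + 0 = M)
((-101/66)/(((24 + 54)*(36 + m(-1)))) - 35*45) - 32434 = ((-101/66)/(((24 + 54)*(36 - 1))) - 35*45) - 32434 = ((-101*1/66)/((78*35)) - 1575) - 32434 = (-101/66/2730 - 1575) - 32434 = (-101/66*1/2730 - 1575) - 32434 = (-101/180180 - 1575) - 32434 = -283783601/180180 - 32434 = -6127741721/180180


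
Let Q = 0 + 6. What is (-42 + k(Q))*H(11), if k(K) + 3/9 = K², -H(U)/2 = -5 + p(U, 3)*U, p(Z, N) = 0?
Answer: -190/3 ≈ -63.333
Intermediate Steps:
Q = 6
H(U) = 10 (H(U) = -2*(-5 + 0*U) = -2*(-5 + 0) = -2*(-5) = 10)
k(K) = -⅓ + K²
(-42 + k(Q))*H(11) = (-42 + (-⅓ + 6²))*10 = (-42 + (-⅓ + 36))*10 = (-42 + 107/3)*10 = -19/3*10 = -190/3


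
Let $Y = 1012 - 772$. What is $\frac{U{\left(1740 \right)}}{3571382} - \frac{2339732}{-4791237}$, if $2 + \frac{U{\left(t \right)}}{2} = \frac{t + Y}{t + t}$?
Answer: $\frac{242325828066425}{496228789806486} \approx 0.48833$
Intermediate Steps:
$Y = 240$ ($Y = 1012 - 772 = 240$)
$U{\left(t \right)} = -4 + \frac{240 + t}{t}$ ($U{\left(t \right)} = -4 + 2 \frac{t + 240}{t + t} = -4 + 2 \frac{240 + t}{2 t} = -4 + \frac{240 + t}{t}$)
$\frac{U{\left(1740 \right)}}{3571382} - \frac{2339732}{-4791237} = \frac{-3 + \frac{240}{1740}}{3571382} - \frac{2339732}{-4791237} = \left(-3 + 240 \cdot \frac{1}{1740}\right) \frac{1}{3571382} - - \frac{2339732}{4791237} = \left(-3 + \frac{4}{29}\right) \frac{1}{3571382} + \frac{2339732}{4791237} = \left(- \frac{83}{29}\right) \frac{1}{3571382} + \frac{2339732}{4791237} = - \frac{83}{103570078} + \frac{2339732}{4791237} = \frac{242325828066425}{496228789806486}$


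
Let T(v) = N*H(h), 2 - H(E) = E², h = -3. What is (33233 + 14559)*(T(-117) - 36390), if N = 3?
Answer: -1740154512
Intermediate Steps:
H(E) = 2 - E²
T(v) = -21 (T(v) = 3*(2 - 1*(-3)²) = 3*(2 - 1*9) = 3*(2 - 9) = 3*(-7) = -21)
(33233 + 14559)*(T(-117) - 36390) = (33233 + 14559)*(-21 - 36390) = 47792*(-36411) = -1740154512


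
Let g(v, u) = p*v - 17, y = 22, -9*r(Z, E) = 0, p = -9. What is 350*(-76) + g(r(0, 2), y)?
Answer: -26617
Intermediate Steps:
r(Z, E) = 0 (r(Z, E) = -⅑*0 = 0)
g(v, u) = -17 - 9*v (g(v, u) = -9*v - 17 = -17 - 9*v)
350*(-76) + g(r(0, 2), y) = 350*(-76) + (-17 - 9*0) = -26600 + (-17 + 0) = -26600 - 17 = -26617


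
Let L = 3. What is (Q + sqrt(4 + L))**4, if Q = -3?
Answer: (3 - sqrt(7))**4 ≈ 0.015748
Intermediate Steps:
(Q + sqrt(4 + L))**4 = (-3 + sqrt(4 + 3))**4 = (-3 + sqrt(7))**4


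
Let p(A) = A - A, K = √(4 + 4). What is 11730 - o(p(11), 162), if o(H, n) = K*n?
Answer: 11730 - 324*√2 ≈ 11272.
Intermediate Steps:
K = 2*√2 (K = √8 = 2*√2 ≈ 2.8284)
p(A) = 0
o(H, n) = 2*n*√2 (o(H, n) = (2*√2)*n = 2*n*√2)
11730 - o(p(11), 162) = 11730 - 2*162*√2 = 11730 - 324*√2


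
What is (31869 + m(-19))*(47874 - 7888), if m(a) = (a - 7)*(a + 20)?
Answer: 1273274198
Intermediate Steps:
m(a) = (-7 + a)*(20 + a)
(31869 + m(-19))*(47874 - 7888) = (31869 + (-140 + (-19)² + 13*(-19)))*(47874 - 7888) = (31869 + (-140 + 361 - 247))*39986 = (31869 - 26)*39986 = 31843*39986 = 1273274198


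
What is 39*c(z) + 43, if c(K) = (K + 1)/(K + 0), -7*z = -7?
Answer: 121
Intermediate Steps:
z = 1 (z = -⅐*(-7) = 1)
c(K) = (1 + K)/K
39*c(z) + 43 = 39*((1 + 1)/1) + 43 = 39*(1*2) + 43 = 39*2 + 43 = 78 + 43 = 121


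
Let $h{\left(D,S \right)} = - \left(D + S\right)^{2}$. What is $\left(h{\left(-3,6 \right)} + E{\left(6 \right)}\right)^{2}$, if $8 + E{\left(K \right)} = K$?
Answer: $121$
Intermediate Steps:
$E{\left(K \right)} = -8 + K$
$\left(h{\left(-3,6 \right)} + E{\left(6 \right)}\right)^{2} = \left(- \left(-3 + 6\right)^{2} + \left(-8 + 6\right)\right)^{2} = \left(- 3^{2} - 2\right)^{2} = \left(\left(-1\right) 9 - 2\right)^{2} = \left(-9 - 2\right)^{2} = \left(-11\right)^{2} = 121$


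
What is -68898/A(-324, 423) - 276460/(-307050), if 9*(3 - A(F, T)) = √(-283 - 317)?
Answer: 4*(-206944254*I + 3005*√6)/(1335*(10*√6 + 27*I)) ≈ -12597.0 - 11429.0*I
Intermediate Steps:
A(F, T) = 3 - 10*I*√6/9 (A(F, T) = 3 - √(-283 - 317)/9 = 3 - 10*I*√6/9)
-68898/A(-324, 423) - 276460/(-307050) = -68898/(3 - 10*I*√6/9) - 276460/(-307050) = -68898/(3 - 10*I*√6/9) - 276460*(-1/307050) = -68898/(3 - 10*I*√6/9) + 1202/1335 = 1202/1335 - 68898/(3 - 10*I*√6/9)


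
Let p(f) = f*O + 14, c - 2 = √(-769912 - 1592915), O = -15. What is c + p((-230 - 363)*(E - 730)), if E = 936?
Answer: 1832386 + I*√2362827 ≈ 1.8324e+6 + 1537.1*I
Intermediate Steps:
c = 2 + I*√2362827 (c = 2 + √(-769912 - 1592915) = 2 + √(-2362827) = 2 + I*√2362827 ≈ 2.0 + 1537.1*I)
p(f) = 14 - 15*f (p(f) = f*(-15) + 14 = -15*f + 14 = 14 - 15*f)
c + p((-230 - 363)*(E - 730)) = (2 + I*√2362827) + (14 - 15*(-230 - 363)*(936 - 730)) = (2 + I*√2362827) + (14 - (-8895)*206) = (2 + I*√2362827) + (14 - 15*(-122158)) = (2 + I*√2362827) + (14 + 1832370) = (2 + I*√2362827) + 1832384 = 1832386 + I*√2362827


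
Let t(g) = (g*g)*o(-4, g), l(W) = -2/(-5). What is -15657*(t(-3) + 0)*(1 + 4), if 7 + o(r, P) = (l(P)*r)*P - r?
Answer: -1268217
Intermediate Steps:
l(W) = ⅖ (l(W) = -2*(-⅕) = ⅖)
o(r, P) = -7 - r + 2*P*r/5 (o(r, P) = -7 + ((2*r/5)*P - r) = -7 + (2*P*r/5 - r) = -7 + (-r + 2*P*r/5) = -7 - r + 2*P*r/5)
t(g) = g²*(-3 - 8*g/5) (t(g) = (g*g)*(-7 - 1*(-4) + (⅖)*g*(-4)) = g²*(-7 + 4 - 8*g/5) = g²*(-3 - 8*g/5))
-15657*(t(-3) + 0)*(1 + 4) = -15657*((⅕)*(-3)²*(-15 - 8*(-3)) + 0)*(1 + 4) = -15657*((⅕)*9*(-15 + 24) + 0)*5 = -15657*((⅕)*9*9 + 0)*5 = -15657*(81/5 + 0)*5 = -1268217*5/5 = -15657*81 = -1268217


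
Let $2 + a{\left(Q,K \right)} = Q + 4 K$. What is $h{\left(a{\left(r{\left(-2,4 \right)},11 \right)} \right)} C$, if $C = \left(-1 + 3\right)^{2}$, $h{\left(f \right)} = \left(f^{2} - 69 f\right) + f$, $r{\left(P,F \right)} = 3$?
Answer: $-4140$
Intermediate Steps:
$a{\left(Q,K \right)} = -2 + Q + 4 K$ ($a{\left(Q,K \right)} = -2 + \left(Q + 4 K\right) = -2 + Q + 4 K$)
$h{\left(f \right)} = f^{2} - 68 f$
$C = 4$ ($C = 2^{2} = 4$)
$h{\left(a{\left(r{\left(-2,4 \right)},11 \right)} \right)} C = \left(-2 + 3 + 4 \cdot 11\right) \left(-68 + \left(-2 + 3 + 4 \cdot 11\right)\right) 4 = \left(-2 + 3 + 44\right) \left(-68 + \left(-2 + 3 + 44\right)\right) 4 = 45 \left(-68 + 45\right) 4 = 45 \left(-23\right) 4 = \left(-1035\right) 4 = -4140$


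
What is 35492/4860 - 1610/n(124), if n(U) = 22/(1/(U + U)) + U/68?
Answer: 790009009/112731345 ≈ 7.0079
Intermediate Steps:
n(U) = 2993*U/68 (n(U) = 22/(1/(2*U)) + U*(1/68) = 22/((1/(2*U))) + U/68 = 22*(2*U) + U/68 = 44*U + U/68 = 2993*U/68)
35492/4860 - 1610/n(124) = 35492/4860 - 1610/((2993/68)*124) = 35492*(1/4860) - 1610/92783/17 = 8873/1215 - 1610*17/92783 = 8873/1215 - 27370/92783 = 790009009/112731345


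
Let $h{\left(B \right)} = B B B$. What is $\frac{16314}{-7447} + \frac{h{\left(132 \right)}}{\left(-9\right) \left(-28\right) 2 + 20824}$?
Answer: $\frac{1048744794}{9926851} \approx 105.65$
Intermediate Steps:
$h{\left(B \right)} = B^{3}$ ($h{\left(B \right)} = B^{2} B = B^{3}$)
$\frac{16314}{-7447} + \frac{h{\left(132 \right)}}{\left(-9\right) \left(-28\right) 2 + 20824} = \frac{16314}{-7447} + \frac{132^{3}}{\left(-9\right) \left(-28\right) 2 + 20824} = 16314 \left(- \frac{1}{7447}\right) + \frac{2299968}{252 \cdot 2 + 20824} = - \frac{16314}{7447} + \frac{2299968}{504 + 20824} = - \frac{16314}{7447} + \frac{2299968}{21328} = - \frac{16314}{7447} + 2299968 \cdot \frac{1}{21328} = - \frac{16314}{7447} + \frac{143748}{1333} = \frac{1048744794}{9926851}$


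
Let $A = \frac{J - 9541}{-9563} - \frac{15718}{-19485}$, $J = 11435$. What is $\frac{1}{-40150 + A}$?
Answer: $- \frac{186335055}{7481239051606} \approx -2.4907 \cdot 10^{-5}$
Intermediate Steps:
$A = \frac{113406644}{186335055}$ ($A = \frac{11435 - 9541}{-9563} - \frac{15718}{-19485} = 1894 \left(- \frac{1}{9563}\right) - - \frac{15718}{19485} = - \frac{1894}{9563} + \frac{15718}{19485} = \frac{113406644}{186335055} \approx 0.60862$)
$\frac{1}{-40150 + A} = \frac{1}{-40150 + \frac{113406644}{186335055}} = \frac{1}{- \frac{7481239051606}{186335055}} = - \frac{186335055}{7481239051606}$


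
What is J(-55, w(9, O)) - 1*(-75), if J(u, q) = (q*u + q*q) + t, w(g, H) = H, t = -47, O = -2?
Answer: 142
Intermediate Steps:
J(u, q) = -47 + q**2 + q*u (J(u, q) = (q*u + q*q) - 47 = (q*u + q**2) - 47 = (q**2 + q*u) - 47 = -47 + q**2 + q*u)
J(-55, w(9, O)) - 1*(-75) = (-47 + (-2)**2 - 2*(-55)) - 1*(-75) = (-47 + 4 + 110) + 75 = 67 + 75 = 142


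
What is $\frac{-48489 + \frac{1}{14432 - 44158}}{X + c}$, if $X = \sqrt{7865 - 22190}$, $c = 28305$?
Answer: $- \frac{543978327261}{317547935548} + \frac{288276803 i \sqrt{573}}{952643806644} \approx -1.7131 + 0.0072436 i$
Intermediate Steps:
$X = 5 i \sqrt{573}$ ($X = \sqrt{-14325} = 5 i \sqrt{573} \approx 119.69 i$)
$\frac{-48489 + \frac{1}{14432 - 44158}}{X + c} = \frac{-48489 + \frac{1}{14432 - 44158}}{5 i \sqrt{573} + 28305} = \frac{-48489 + \frac{1}{-29726}}{28305 + 5 i \sqrt{573}} = \frac{-48489 - \frac{1}{29726}}{28305 + 5 i \sqrt{573}} = - \frac{1441384015}{29726 \left(28305 + 5 i \sqrt{573}\right)}$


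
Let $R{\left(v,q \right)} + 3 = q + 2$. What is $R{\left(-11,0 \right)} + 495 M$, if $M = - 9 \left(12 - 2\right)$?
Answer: $-44551$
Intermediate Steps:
$R{\left(v,q \right)} = -1 + q$ ($R{\left(v,q \right)} = -3 + \left(q + 2\right) = -3 + \left(2 + q\right) = -1 + q$)
$M = -90$ ($M = \left(-9\right) 10 = -90$)
$R{\left(-11,0 \right)} + 495 M = \left(-1 + 0\right) + 495 \left(-90\right) = -1 - 44550 = -44551$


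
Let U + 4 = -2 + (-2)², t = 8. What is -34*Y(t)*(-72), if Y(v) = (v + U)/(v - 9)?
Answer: -14688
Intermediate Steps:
U = -2 (U = -4 + (-2 + (-2)²) = -4 + (-2 + 4) = -4 + 2 = -2)
Y(v) = (-2 + v)/(-9 + v) (Y(v) = (v - 2)/(v - 9) = (-2 + v)/(-9 + v))
-34*Y(t)*(-72) = -34*(-2 + 8)/(-9 + 8)*(-72) = -34*6/(-1)*(-72) = -(-34)*6*(-72) = -34*(-6)*(-72) = 204*(-72) = -14688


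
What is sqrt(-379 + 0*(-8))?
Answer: I*sqrt(379) ≈ 19.468*I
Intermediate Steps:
sqrt(-379 + 0*(-8)) = sqrt(-379 + 0) = sqrt(-379) = I*sqrt(379)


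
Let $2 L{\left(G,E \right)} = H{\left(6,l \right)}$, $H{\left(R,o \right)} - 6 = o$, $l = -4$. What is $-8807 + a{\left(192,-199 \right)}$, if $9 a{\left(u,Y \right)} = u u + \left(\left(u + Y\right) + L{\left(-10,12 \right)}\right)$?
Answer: $- \frac{14135}{3} \approx -4711.7$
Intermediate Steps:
$H{\left(R,o \right)} = 6 + o$
$L{\left(G,E \right)} = 1$ ($L{\left(G,E \right)} = \frac{6 - 4}{2} = \frac{1}{2} \cdot 2 = 1$)
$a{\left(u,Y \right)} = \frac{1}{9} + \frac{Y}{9} + \frac{u}{9} + \frac{u^{2}}{9}$ ($a{\left(u,Y \right)} = \frac{u u + \left(\left(u + Y\right) + 1\right)}{9} = \frac{u^{2} + \left(\left(Y + u\right) + 1\right)}{9} = \frac{u^{2} + \left(1 + Y + u\right)}{9} = \frac{1 + Y + u + u^{2}}{9} = \frac{1}{9} + \frac{Y}{9} + \frac{u}{9} + \frac{u^{2}}{9}$)
$-8807 + a{\left(192,-199 \right)} = -8807 + \left(\frac{1}{9} + \frac{1}{9} \left(-199\right) + \frac{1}{9} \cdot 192 + \frac{192^{2}}{9}\right) = -8807 + \left(\frac{1}{9} - \frac{199}{9} + \frac{64}{3} + \frac{1}{9} \cdot 36864\right) = -8807 + \left(\frac{1}{9} - \frac{199}{9} + \frac{64}{3} + 4096\right) = -8807 + \frac{12286}{3} = - \frac{14135}{3}$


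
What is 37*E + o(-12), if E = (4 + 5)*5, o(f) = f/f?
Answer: 1666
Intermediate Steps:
o(f) = 1
E = 45 (E = 9*5 = 45)
37*E + o(-12) = 37*45 + 1 = 1665 + 1 = 1666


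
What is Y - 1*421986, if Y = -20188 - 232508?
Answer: -674682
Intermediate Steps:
Y = -252696
Y - 1*421986 = -252696 - 1*421986 = -252696 - 421986 = -674682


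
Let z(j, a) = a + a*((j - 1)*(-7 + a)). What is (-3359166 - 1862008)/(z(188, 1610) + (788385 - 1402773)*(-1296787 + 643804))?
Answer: -2610587/200833768112 ≈ -1.2999e-5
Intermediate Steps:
z(j, a) = a + a*(-1 + j)*(-7 + a) (z(j, a) = a + a*((-1 + j)*(-7 + a)) = a + a*(-1 + j)*(-7 + a))
(-3359166 - 1862008)/(z(188, 1610) + (788385 - 1402773)*(-1296787 + 643804)) = (-3359166 - 1862008)/(1610*(8 - 1*1610 - 7*188 + 1610*188) + (788385 - 1402773)*(-1296787 + 643804)) = -5221174/(1610*(8 - 1610 - 1316 + 302680) - 614388*(-652983)) = -5221174/(1610*299762 + 401184919404) = -5221174/(482616820 + 401184919404) = -5221174/401667536224 = -5221174*1/401667536224 = -2610587/200833768112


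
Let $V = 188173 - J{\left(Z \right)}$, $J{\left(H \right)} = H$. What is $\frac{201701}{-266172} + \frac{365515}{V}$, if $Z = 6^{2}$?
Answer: $\frac{59342437543}{50076801564} \approx 1.185$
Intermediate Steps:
$Z = 36$
$V = 188137$ ($V = 188173 - 36 = 188137$)
$\frac{201701}{-266172} + \frac{365515}{V} = \frac{201701}{-266172} + \frac{365515}{188137} = 201701 \left(- \frac{1}{266172}\right) + 365515 \cdot \frac{1}{188137} = - \frac{201701}{266172} + \frac{365515}{188137} = \frac{59342437543}{50076801564}$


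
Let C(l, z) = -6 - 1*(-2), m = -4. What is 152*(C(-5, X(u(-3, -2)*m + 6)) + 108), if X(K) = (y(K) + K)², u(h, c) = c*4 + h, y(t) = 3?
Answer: 15808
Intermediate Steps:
u(h, c) = h + 4*c (u(h, c) = 4*c + h = h + 4*c)
X(K) = (3 + K)²
C(l, z) = -4 (C(l, z) = -6 + 2 = -4)
152*(C(-5, X(u(-3, -2)*m + 6)) + 108) = 152*(-4 + 108) = 152*104 = 15808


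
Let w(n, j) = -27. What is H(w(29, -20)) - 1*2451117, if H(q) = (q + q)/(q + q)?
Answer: -2451116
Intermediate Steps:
H(q) = 1 (H(q) = (2*q)/((2*q)) = (2*q)*(1/(2*q)) = 1)
H(w(29, -20)) - 1*2451117 = 1 - 1*2451117 = 1 - 2451117 = -2451116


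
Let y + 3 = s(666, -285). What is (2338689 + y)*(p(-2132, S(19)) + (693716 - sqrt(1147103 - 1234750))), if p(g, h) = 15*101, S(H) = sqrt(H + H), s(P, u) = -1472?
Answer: 1624903626434 - 2337214*I*sqrt(87647) ≈ 1.6249e+12 - 6.9194e+8*I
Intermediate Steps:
y = -1475 (y = -3 - 1472 = -1475)
S(H) = sqrt(2)*sqrt(H) (S(H) = sqrt(2*H) = sqrt(2)*sqrt(H))
p(g, h) = 1515
(2338689 + y)*(p(-2132, S(19)) + (693716 - sqrt(1147103 - 1234750))) = (2338689 - 1475)*(1515 + (693716 - sqrt(1147103 - 1234750))) = 2337214*(1515 + (693716 - sqrt(-87647))) = 2337214*(1515 + (693716 - I*sqrt(87647))) = 2337214*(695231 - I*sqrt(87647)) = 1624903626434 - 2337214*I*sqrt(87647)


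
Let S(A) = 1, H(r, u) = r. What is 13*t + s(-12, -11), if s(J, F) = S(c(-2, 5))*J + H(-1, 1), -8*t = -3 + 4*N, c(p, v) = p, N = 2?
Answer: -169/8 ≈ -21.125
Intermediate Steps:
t = -5/8 (t = -(-3 + 4*2)/8 = -(-3 + 8)/8 = -⅛*5 = -5/8 ≈ -0.62500)
s(J, F) = -1 + J (s(J, F) = 1*J - 1 = J - 1 = -1 + J)
13*t + s(-12, -11) = 13*(-5/8) + (-1 - 12) = -65/8 - 13 = -169/8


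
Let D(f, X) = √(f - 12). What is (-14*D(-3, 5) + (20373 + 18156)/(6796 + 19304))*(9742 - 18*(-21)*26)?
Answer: 8377917/290 - 273980*I*√15 ≈ 28889.0 - 1.0611e+6*I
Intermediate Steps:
D(f, X) = √(-12 + f)
(-14*D(-3, 5) + (20373 + 18156)/(6796 + 19304))*(9742 - 18*(-21)*26) = (-14*√(-12 - 3) + (20373 + 18156)/(6796 + 19304))*(9742 - 18*(-21)*26) = (-14*I*√15 + 38529/26100)*(9742 + 378*26) = (-14*I*√15 + 38529*(1/26100))*(9742 + 9828) = (-14*I*√15 + 4281/2900)*19570 = (4281/2900 - 14*I*√15)*19570 = 8377917/290 - 273980*I*√15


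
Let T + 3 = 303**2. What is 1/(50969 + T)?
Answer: 1/142775 ≈ 7.0040e-6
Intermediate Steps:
T = 91806 (T = -3 + 303**2 = -3 + 91809 = 91806)
1/(50969 + T) = 1/(50969 + 91806) = 1/142775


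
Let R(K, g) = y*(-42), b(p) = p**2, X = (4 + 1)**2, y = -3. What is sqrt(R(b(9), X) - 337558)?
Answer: 2*I*sqrt(84358) ≈ 580.89*I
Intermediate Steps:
X = 25 (X = 5**2 = 25)
R(K, g) = 126 (R(K, g) = -3*(-42) = 126)
sqrt(R(b(9), X) - 337558) = sqrt(126 - 337558) = sqrt(-337432) = 2*I*sqrt(84358)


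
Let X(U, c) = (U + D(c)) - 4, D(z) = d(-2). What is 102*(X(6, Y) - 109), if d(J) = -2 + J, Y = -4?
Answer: -11322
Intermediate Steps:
D(z) = -4 (D(z) = -2 - 2 = -4)
X(U, c) = -8 + U (X(U, c) = (U - 4) - 4 = (-4 + U) - 4 = -8 + U)
102*(X(6, Y) - 109) = 102*((-8 + 6) - 109) = 102*(-2 - 109) = 102*(-111) = -11322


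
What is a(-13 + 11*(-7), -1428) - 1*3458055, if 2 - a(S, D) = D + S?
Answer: -3456535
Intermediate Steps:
a(S, D) = 2 - D - S (a(S, D) = 2 - (D + S) = 2 + (-D - S) = 2 - D - S)
a(-13 + 11*(-7), -1428) - 1*3458055 = (2 - 1*(-1428) - (-13 + 11*(-7))) - 1*3458055 = (2 + 1428 - (-13 - 77)) - 3458055 = (2 + 1428 - 1*(-90)) - 3458055 = (2 + 1428 + 90) - 3458055 = 1520 - 3458055 = -3456535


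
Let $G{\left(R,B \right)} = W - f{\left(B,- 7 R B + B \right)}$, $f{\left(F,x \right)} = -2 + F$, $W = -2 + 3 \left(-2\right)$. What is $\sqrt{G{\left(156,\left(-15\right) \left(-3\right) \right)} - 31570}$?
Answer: $i \sqrt{31621} \approx 177.82 i$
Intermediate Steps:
$W = -8$ ($W = -2 - 6 = -8$)
$G{\left(R,B \right)} = -6 - B$ ($G{\left(R,B \right)} = -8 - \left(-2 + B\right) = -6 - B$)
$\sqrt{G{\left(156,\left(-15\right) \left(-3\right) \right)} - 31570} = \sqrt{\left(-6 - \left(-15\right) \left(-3\right)\right) - 31570} = \sqrt{\left(-6 - 45\right) - 31570} = \sqrt{-51 - 31570} = \sqrt{-31621} = i \sqrt{31621}$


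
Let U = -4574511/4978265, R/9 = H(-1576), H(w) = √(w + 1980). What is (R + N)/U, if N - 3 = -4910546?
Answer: 24445984347895/4574511 - 9956530*√101/508279 ≈ 5.3438e+6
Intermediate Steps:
N = -4910543 (N = 3 - 4910546 = -4910543)
H(w) = √(1980 + w)
R = 18*√101 (R = 9*√(1980 - 1576) = 9*√404 = 9*(2*√101) = 18*√101 ≈ 180.90)
U = -4574511/4978265 (U = -4574511*1/4978265 = -4574511/4978265 ≈ -0.91890)
(R + N)/U = (18*√101 - 4910543)/(-4574511/4978265) = (-4910543 + 18*√101)*(-4978265/4574511) = 24445984347895/4574511 - 9956530*√101/508279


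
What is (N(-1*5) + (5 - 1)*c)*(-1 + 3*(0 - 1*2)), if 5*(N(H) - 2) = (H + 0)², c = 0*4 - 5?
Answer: 91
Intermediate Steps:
c = -5 (c = 0 - 5 = -5)
N(H) = 2 + H²/5 (N(H) = 2 + (H + 0)²/5 = 2 + H²/5)
(N(-1*5) + (5 - 1)*c)*(-1 + 3*(0 - 1*2)) = ((2 + (-1*5)²/5) + (5 - 1)*(-5))*(-1 + 3*(0 - 1*2)) = ((2 + (⅕)*(-5)²) + 4*(-5))*(-1 + 3*(0 - 2)) = ((2 + (⅕)*25) - 20)*(-1 + 3*(-2)) = ((2 + 5) - 20)*(-1 - 6) = (7 - 20)*(-7) = -13*(-7) = 91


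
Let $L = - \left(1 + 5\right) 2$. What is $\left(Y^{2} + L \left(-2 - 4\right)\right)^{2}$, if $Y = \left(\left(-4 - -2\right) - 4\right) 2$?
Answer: $46656$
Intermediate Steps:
$L = -12$ ($L = - 6 \cdot 2 = \left(-1\right) 12 = -12$)
$Y = -12$ ($Y = \left(\left(-4 + 2\right) - 4\right) 2 = \left(-2 - 4\right) 2 = \left(-6\right) 2 = -12$)
$\left(Y^{2} + L \left(-2 - 4\right)\right)^{2} = \left(\left(-12\right)^{2} - 12 \left(-2 - 4\right)\right)^{2} = \left(144 - -72\right)^{2} = \left(144 + 72\right)^{2} = 216^{2} = 46656$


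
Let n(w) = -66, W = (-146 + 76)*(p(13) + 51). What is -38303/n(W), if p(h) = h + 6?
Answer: 38303/66 ≈ 580.35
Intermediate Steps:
p(h) = 6 + h
W = -4900 (W = (-146 + 76)*((6 + 13) + 51) = -70*(19 + 51) = -70*70 = -4900)
-38303/n(W) = -38303/(-66) = -38303*(-1/66) = 38303/66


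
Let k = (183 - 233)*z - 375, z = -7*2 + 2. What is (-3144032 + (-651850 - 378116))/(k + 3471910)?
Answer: -4173998/3472135 ≈ -1.2021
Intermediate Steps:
z = -12 (z = -14 + 2 = -12)
k = 225 (k = (183 - 233)*(-12) - 375 = -50*(-12) - 375 = 600 - 375 = 225)
(-3144032 + (-651850 - 378116))/(k + 3471910) = (-3144032 + (-651850 - 378116))/(225 + 3471910) = (-3144032 - 1029966)/3472135 = -4173998*1/3472135 = -4173998/3472135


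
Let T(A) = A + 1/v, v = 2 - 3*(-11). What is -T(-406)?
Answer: 14209/35 ≈ 405.97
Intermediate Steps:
v = 35 (v = 2 + 33 = 35)
T(A) = 1/35 + A (T(A) = A + 1/35 = 1/35 + A)
-T(-406) = -(1/35 - 406) = -1*(-14209/35) = 14209/35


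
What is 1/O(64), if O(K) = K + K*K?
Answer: 1/4160 ≈ 0.00024038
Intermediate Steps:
O(K) = K + K²
1/O(64) = 1/(64*(1 + 64)) = 1/(64*65) = 1/4160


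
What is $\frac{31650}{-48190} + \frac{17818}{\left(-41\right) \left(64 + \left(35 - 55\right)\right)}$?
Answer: $- \frac{45787301}{4346738} \approx -10.534$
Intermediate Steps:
$\frac{31650}{-48190} + \frac{17818}{\left(-41\right) \left(64 + \left(35 - 55\right)\right)} = 31650 \left(- \frac{1}{48190}\right) + \frac{17818}{\left(-41\right) \left(64 - 20\right)} = - \frac{3165}{4819} + \frac{17818}{\left(-41\right) 44} = - \frac{3165}{4819} + \frac{17818}{-1804} = - \frac{3165}{4819} + 17818 \left(- \frac{1}{1804}\right) = - \frac{3165}{4819} - \frac{8909}{902} = - \frac{45787301}{4346738}$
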